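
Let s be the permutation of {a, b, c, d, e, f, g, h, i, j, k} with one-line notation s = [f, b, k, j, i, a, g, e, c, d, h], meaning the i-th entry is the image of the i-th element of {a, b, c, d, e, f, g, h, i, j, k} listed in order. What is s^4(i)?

Tracing i → c → … returns to i after 5 steps, so i lies in a 5-cycle (c k h e i).
Advancing 4 steps from i: i → c → k → h → e.

e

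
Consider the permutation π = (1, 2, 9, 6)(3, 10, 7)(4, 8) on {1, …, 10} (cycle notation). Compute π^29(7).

7 lies in the 3-cycle (3, 10, 7).
On a 3-cycle, π^3 is the identity, so π^29 = π^2 there (29 ≡ 2 mod 3).
Stepping 2 places around the cycle: 7 → 3 → 10.

10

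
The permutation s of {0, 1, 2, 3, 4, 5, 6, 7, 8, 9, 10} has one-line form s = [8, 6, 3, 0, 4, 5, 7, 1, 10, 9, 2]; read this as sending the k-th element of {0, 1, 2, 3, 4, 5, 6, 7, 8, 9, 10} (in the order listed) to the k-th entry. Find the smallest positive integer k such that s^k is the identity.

Writing s as disjoint cycles, the cycle lengths are 5, 3, 1, 1, 1.
Since disjoint cycles commute, ord(s) = lcm(5, 3) = 15.

15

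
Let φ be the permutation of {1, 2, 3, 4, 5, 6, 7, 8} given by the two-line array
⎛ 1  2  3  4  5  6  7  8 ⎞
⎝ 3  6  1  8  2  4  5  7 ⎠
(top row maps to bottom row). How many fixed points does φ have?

No element satisfies φ(x) = x, so there are 0 fixed points.

0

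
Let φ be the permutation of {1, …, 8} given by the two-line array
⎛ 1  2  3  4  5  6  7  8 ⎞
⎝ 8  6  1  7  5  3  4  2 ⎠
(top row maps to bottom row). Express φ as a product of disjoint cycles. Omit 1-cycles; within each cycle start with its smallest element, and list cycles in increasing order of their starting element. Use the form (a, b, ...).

From 1: 1 → 8 → 2 → 6 → 3 → 1, closing the cycle (1, 8, 2, 6, 3).
Continuing from each remaining unvisited element yields (1, 8, 2, 6, 3)(4, 7).

(1, 8, 2, 6, 3)(4, 7)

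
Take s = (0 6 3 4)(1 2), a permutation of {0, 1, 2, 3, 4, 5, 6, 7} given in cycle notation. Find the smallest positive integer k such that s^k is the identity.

The disjoint cycles have lengths 4, 2, 1, 1.
Since disjoint cycles commute, ord(s) = lcm(4, 2) = 4.

4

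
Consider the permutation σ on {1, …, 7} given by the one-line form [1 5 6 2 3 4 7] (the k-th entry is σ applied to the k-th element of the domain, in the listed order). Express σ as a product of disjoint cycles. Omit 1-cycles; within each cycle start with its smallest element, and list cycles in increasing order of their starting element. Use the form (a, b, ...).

(2, 5, 3, 6, 4)

From 2: 2 → 5 → 3 → 6 → 4 → 2, closing the cycle (2, 5, 3, 6, 4).
Repeating from the next unused element and collecting all non-trivial cycles gives (2, 5, 3, 6, 4).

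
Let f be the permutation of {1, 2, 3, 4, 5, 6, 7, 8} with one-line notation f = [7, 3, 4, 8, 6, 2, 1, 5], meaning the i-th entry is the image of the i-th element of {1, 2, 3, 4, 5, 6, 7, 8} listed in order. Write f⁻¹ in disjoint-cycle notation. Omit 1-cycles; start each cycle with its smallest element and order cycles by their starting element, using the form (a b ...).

(1 7)(2 6 5 8 4 3)

First write f in disjoint cycles: (1 7)(2 3 4 8 5 6).
Reversing each cycle (and rotating so the smallest element leads) gives f⁻¹ = (1 7)(2 6 5 8 4 3).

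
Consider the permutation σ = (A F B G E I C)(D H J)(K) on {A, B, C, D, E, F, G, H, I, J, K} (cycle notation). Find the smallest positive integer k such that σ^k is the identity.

The disjoint cycles have lengths 7, 3, 1.
Since disjoint cycles commute, ord(σ) = lcm(7, 3) = 21.

21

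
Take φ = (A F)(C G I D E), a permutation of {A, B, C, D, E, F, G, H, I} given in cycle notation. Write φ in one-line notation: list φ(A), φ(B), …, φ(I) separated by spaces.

F B G E C A I H D

Reading each image from the cycles: A→F, B→B, C→G, D→E, E→C, F→A, G→I, H→H, I→D.
Listing these in domain order gives F B G E C A I H D.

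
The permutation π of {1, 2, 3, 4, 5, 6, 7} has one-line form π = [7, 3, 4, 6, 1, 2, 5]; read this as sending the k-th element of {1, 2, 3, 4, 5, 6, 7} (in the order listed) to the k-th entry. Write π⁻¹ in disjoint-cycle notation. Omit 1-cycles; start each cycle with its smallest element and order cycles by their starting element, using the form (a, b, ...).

(1, 5, 7)(2, 6, 4, 3)

First write π in disjoint cycles: (1, 7, 5)(2, 3, 4, 6).
The inverse reverses every cycle; in canonical form, π⁻¹ = (1, 5, 7)(2, 6, 4, 3).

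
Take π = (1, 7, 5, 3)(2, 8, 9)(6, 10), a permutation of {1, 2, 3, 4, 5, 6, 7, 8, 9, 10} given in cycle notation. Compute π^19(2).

8

2 lies in the 3-cycle (2, 8, 9).
Powers repeat with period 3 on this cycle, and 19 mod 3 = 1, so π^19(2) = π^1(2).
Stepping 1 place around the cycle: 2 → 8.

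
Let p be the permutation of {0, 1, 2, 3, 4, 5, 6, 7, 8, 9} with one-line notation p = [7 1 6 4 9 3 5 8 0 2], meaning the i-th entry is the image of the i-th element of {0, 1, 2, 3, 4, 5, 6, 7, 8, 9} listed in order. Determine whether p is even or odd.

In disjoint-cycle form the cycle lengths are 6, 3, 1.
A cycle of length ℓ contributes ℓ−1 transpositions, so p is a product of 5 + 2 = 7 transpositions — odd.

odd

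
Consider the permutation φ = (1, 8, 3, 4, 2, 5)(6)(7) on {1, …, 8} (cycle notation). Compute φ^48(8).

8 lies in the 6-cycle (1, 8, 3, 4, 2, 5).
On a 6-cycle, φ^6 is the identity, so φ^48 = φ^0 there (48 ≡ 0 mod 6).
So φ^48(8) = 8.

8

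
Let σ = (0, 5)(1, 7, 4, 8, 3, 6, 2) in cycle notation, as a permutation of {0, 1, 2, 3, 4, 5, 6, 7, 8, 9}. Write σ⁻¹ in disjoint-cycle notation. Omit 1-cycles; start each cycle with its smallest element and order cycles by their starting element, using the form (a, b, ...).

(0, 5)(1, 2, 6, 3, 8, 4, 7)

Inverting a permutation written in cycle notation just reverses the order within every cycle.
Reversing each cycle of σ and rotating so the smallest element leads gives (0, 5)(1, 2, 6, 3, 8, 4, 7).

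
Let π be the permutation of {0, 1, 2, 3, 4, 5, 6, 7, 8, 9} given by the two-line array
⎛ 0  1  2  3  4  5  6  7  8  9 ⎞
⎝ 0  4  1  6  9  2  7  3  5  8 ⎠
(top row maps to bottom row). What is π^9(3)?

3

Tracing 3 → 6 → … returns to 3 after 3 steps, so 3 lies in a 3-cycle (3 6 7).
Since the cycle has length 3, π^9 acts on it the same as π^0 (9 mod 3 = 0).
So π^9(3) = 3.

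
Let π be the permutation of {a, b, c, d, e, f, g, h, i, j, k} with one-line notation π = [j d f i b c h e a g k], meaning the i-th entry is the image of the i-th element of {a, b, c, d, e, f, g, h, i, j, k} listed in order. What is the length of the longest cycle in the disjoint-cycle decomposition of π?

8

Decomposing into disjoint cycles gives (a j g h e b d i)(c f); the longest has length 8.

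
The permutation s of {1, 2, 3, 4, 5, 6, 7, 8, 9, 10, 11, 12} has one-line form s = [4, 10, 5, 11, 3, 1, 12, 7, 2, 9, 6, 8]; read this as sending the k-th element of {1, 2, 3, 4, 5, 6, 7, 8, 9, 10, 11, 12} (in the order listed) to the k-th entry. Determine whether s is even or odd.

In disjoint-cycle form the cycle lengths are 4, 3, 3, 2.
A cycle of length ℓ contributes ℓ−1 transpositions, so s is a product of 3 + 2 + 2 + 1 = 8 transpositions — even.

even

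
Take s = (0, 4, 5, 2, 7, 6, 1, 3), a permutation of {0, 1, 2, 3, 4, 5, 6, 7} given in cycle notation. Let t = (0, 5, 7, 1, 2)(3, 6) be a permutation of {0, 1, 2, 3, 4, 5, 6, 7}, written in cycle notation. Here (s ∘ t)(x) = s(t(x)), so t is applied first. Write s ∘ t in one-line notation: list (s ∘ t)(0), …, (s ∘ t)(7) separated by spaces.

For each element, apply t then s: 0 → 5 → 2; 1 → 2 → 7; 2 → 0 → 4; 3 → 6 → 1; 4 → 4 → 5; 5 → 7 → 6; 6 → 3 → 0; 7 → 1 → 3.
Collecting the images, s ∘ t = [2 7 4 1 5 6 0 3].

2 7 4 1 5 6 0 3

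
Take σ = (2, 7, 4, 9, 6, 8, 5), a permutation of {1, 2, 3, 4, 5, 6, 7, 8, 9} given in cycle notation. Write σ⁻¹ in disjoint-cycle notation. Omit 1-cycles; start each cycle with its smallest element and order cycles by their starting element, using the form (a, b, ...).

(2, 5, 8, 6, 9, 4, 7)

If σ sends a → b within a cycle, σ⁻¹ sends b → a; equivalently, reverse each cycle.
Reversing each cycle of σ and rotating so the smallest element leads gives (2, 5, 8, 6, 9, 4, 7).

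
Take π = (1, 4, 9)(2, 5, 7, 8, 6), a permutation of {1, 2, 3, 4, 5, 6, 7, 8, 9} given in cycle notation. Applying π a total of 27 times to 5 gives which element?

8

5 lies in the 5-cycle (2, 5, 7, 8, 6).
Since the cycle has length 5, π^27 acts on it the same as π^2 (27 mod 5 = 2).
Advancing 2 steps from 5: 5 → 7 → 8.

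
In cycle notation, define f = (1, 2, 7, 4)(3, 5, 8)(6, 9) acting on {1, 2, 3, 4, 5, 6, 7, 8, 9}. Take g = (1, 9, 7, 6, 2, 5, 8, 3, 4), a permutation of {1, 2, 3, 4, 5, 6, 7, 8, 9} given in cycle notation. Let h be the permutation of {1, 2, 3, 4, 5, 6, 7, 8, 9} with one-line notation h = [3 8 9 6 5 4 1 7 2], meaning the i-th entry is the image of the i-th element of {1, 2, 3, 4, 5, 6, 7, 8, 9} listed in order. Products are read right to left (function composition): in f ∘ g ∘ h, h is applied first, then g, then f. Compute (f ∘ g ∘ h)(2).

Chase 2: h(2) = 8; g(8) = 3; f(3) = 5. Hence (f ∘ g ∘ h)(2) = 5.

5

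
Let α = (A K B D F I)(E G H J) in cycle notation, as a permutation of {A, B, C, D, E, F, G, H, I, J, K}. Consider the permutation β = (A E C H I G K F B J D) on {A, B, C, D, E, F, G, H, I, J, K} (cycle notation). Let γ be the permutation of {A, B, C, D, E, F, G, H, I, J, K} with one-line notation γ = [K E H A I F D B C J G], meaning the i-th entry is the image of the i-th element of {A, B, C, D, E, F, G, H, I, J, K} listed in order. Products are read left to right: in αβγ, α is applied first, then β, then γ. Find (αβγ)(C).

(αβγ)(C) = γ(β(α(C))). α(C) = C, then β(C) = H, then γ(H) = B, so the result is B.

B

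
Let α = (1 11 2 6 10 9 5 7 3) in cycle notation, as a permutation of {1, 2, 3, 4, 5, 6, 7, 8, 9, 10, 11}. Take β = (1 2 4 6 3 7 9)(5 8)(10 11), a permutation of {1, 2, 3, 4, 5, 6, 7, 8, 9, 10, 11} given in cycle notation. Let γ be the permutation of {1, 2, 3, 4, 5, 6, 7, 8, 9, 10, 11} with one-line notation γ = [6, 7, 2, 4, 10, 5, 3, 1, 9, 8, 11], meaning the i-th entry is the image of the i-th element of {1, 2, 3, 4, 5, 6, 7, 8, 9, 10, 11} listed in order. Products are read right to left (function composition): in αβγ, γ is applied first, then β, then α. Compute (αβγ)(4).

Apply the permutations in order: γ(4) = 4, then β(4) = 6, then α(6) = 10. So (αβγ)(4) = 10.

10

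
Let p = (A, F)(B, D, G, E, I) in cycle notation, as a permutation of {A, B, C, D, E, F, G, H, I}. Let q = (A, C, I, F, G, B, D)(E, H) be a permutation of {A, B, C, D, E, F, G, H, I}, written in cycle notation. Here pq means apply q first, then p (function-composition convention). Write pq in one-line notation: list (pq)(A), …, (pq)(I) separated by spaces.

(pq)(x) = p(q(x)). Computing each image: p(q(A)) = p(C) = C, p(q(B)) = p(D) = G, p(q(C)) = p(I) = B, p(q(D)) = p(A) = F, p(q(E)) = p(H) = H, p(q(F)) = p(G) = E, p(q(G)) = p(B) = D, p(q(H)) = p(E) = I, p(q(I)) = p(F) = A.
Hence pq = [C G B F H E D I A].

C G B F H E D I A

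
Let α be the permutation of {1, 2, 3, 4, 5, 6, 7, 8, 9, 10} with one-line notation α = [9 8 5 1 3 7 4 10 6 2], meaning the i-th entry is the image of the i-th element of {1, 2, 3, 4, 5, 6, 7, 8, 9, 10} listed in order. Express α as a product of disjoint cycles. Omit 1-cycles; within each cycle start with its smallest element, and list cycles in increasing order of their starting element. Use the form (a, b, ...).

(1, 9, 6, 7, 4)(2, 8, 10)(3, 5)

Start at 1 and follow images: 1 → 9 → 6 → 7 → 4 → 1, giving the cycle (1, 9, 6, 7, 4).
Repeating from the next unused element and collecting all non-trivial cycles gives (1, 9, 6, 7, 4)(2, 8, 10)(3, 5).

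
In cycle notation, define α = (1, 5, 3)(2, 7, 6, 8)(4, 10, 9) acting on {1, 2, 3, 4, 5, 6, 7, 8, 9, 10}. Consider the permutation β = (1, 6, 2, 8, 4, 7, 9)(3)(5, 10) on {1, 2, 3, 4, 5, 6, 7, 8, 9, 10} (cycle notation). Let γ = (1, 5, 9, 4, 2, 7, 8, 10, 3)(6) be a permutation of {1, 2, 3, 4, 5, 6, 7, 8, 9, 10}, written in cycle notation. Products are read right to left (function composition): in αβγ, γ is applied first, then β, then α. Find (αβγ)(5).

Apply the permutations in order: γ(5) = 9, then β(9) = 1, then α(1) = 5. So (αβγ)(5) = 5.

5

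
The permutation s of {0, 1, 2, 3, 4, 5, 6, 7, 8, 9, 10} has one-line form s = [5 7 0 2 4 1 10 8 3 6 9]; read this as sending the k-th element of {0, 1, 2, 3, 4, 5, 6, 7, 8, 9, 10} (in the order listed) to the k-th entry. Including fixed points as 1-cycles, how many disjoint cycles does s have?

The cycle decomposition is (0 5 1 7 8 3 2)(4)(6 10 9), which has 3 cycles (counting 1-cycles).

3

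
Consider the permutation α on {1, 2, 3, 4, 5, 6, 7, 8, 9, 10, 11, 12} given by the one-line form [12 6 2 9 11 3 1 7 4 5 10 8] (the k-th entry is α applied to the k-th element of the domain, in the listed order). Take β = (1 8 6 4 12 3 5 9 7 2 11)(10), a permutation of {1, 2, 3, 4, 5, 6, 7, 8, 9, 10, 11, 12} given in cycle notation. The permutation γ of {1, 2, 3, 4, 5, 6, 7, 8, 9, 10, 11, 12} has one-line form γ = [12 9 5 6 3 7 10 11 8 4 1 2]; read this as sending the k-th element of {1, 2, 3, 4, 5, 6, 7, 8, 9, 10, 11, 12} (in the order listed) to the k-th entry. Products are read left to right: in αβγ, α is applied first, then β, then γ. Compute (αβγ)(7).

Chase 7: α(7) = 1; β(1) = 8; γ(8) = 11. Hence (αβγ)(7) = 11.

11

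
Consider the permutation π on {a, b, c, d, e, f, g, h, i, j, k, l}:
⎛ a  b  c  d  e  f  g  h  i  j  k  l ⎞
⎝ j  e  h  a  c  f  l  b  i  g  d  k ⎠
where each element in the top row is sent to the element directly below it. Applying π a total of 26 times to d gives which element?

Tracing d → a → … returns to d after 6 steps, so d lies in a 6-cycle (a j g l k d).
Powers repeat with period 6 on this cycle, and 26 mod 6 = 2, so π^26(d) = π^2(d).
Advancing 2 steps from d: d → a → j.

j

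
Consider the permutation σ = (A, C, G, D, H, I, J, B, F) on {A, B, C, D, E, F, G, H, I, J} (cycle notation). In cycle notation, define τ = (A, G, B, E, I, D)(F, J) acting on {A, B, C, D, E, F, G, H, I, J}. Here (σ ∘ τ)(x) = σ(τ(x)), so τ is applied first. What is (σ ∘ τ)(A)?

D

τ(A) = G, then σ(G) = D; composing gives (σ ∘ τ)(A) = D.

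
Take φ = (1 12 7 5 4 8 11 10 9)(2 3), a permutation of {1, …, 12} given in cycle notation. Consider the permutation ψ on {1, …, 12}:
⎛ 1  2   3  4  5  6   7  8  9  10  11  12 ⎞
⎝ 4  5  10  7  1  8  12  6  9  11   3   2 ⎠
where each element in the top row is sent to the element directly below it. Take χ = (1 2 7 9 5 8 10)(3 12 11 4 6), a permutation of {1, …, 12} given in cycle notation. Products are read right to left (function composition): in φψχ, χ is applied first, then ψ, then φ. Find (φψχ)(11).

5

Apply the permutations in order: χ(11) = 4, then ψ(4) = 7, then φ(7) = 5. So (φψχ)(11) = 5.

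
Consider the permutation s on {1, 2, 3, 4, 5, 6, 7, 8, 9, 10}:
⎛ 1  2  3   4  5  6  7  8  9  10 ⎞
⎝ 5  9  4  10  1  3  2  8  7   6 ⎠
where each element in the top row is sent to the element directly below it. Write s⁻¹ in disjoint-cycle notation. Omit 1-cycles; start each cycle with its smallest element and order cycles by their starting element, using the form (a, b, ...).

The cycle decomposition of s is (1, 5)(2, 9, 7)(3, 4, 10, 6).
Reversing each cycle (and rotating so the smallest element leads) gives s⁻¹ = (1, 5)(2, 7, 9)(3, 6, 10, 4).

(1, 5)(2, 7, 9)(3, 6, 10, 4)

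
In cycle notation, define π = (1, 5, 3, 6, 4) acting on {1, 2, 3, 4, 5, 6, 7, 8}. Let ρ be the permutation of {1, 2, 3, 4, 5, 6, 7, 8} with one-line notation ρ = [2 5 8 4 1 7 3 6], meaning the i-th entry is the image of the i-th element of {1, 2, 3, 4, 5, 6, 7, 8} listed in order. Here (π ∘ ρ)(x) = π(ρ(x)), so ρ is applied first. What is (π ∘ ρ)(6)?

7

ρ(6) = 7, then π(7) = 7; composing gives (π ∘ ρ)(6) = 7.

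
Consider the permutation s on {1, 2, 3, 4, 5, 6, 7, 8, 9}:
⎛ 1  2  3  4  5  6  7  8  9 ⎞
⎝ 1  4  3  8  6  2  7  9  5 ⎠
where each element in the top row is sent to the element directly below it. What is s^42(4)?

Tracing 4 → 8 → … returns to 4 after 6 steps, so 4 lies in a 6-cycle (2 4 8 9 5 6).
On a 6-cycle, s^6 is the identity, so s^42 = s^0 there (42 ≡ 0 mod 6).
So s^42(4) = 4.

4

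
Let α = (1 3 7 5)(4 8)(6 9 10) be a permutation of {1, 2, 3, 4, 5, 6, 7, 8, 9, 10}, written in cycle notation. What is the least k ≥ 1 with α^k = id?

The cycle type of α is (4, 3, 2, 1).
The order is lcm(4, 3, 2) = 12.

12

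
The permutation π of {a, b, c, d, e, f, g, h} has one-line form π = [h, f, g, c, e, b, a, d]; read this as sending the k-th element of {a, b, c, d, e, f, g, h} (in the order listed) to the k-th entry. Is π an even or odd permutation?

odd

In disjoint-cycle form the cycle lengths are 5, 2, 1.
A cycle of length ℓ contributes ℓ−1 transpositions, so π is a product of 4 + 1 = 5 transpositions — odd.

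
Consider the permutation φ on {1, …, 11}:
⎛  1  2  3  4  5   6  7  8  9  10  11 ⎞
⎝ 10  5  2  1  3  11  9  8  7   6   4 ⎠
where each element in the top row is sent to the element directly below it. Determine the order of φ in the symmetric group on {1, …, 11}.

30

The disjoint-cycle form of φ has cycle lengths 5, 3, 2, 1.
Since disjoint cycles commute, ord(φ) = lcm(5, 3, 2) = 30.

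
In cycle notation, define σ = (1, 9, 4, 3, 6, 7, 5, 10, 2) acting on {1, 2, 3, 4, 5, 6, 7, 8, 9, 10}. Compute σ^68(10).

10 lies in the 9-cycle (1, 9, 4, 3, 6, 7, 5, 10, 2).
Since the cycle has length 9, σ^68 acts on it the same as σ^5 (68 mod 9 = 5).
Advancing 5 steps from 10: 10 → 2 → 1 → 9 → 4 → 3.

3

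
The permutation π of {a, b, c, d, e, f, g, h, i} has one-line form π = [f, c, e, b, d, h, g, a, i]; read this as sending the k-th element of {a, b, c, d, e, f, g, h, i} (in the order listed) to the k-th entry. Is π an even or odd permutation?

In disjoint-cycle form the cycle lengths are 4, 3, 1, 1.
A cycle is odd iff its length is even; π has 1 even-length cycle, so sgn(π) = (−1)^1 and π is odd.

odd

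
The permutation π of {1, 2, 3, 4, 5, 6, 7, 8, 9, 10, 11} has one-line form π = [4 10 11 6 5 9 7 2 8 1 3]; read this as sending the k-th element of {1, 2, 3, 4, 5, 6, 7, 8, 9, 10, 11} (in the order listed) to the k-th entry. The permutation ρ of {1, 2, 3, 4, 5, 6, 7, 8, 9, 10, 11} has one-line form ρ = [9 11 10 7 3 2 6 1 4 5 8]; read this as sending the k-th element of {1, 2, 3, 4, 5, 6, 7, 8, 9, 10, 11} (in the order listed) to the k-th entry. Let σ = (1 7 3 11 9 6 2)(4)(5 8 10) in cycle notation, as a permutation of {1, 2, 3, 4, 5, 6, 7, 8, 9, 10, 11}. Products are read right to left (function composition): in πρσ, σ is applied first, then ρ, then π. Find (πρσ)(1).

(πρσ)(1) = π(ρ(σ(1))). σ(1) = 7, then ρ(7) = 6, then π(6) = 9, so the result is 9.

9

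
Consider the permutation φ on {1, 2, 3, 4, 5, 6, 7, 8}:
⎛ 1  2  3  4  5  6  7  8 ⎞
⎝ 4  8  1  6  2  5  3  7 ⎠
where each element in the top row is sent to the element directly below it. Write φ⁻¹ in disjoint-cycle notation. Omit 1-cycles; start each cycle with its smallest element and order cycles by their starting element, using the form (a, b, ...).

(1, 3, 7, 8, 2, 5, 6, 4)

First write φ in disjoint cycles: (1, 4, 6, 5, 2, 8, 7, 3).
The inverse reverses every cycle; in canonical form, φ⁻¹ = (1, 3, 7, 8, 2, 5, 6, 4).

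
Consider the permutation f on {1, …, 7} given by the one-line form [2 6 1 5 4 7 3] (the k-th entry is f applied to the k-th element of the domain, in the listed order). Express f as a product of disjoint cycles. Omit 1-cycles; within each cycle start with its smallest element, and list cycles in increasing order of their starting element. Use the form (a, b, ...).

From 1: 1 → 2 → 6 → 7 → 3 → 1, closing the cycle (1, 2, 6, 7, 3).
Repeating from the next unused element and collecting all non-trivial cycles gives (1, 2, 6, 7, 3)(4, 5).

(1, 2, 6, 7, 3)(4, 5)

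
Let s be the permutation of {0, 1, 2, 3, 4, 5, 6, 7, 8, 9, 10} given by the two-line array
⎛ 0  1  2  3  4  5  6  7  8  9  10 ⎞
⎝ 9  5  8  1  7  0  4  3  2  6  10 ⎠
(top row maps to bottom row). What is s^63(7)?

Tracing 7 → 3 → … returns to 7 after 8 steps, so 7 lies in an 8-cycle (0 9 6 4 7 3 1 5).
Since the cycle has length 8, s^63 acts on it the same as s^7 (63 mod 8 = 7).
Stepping 7 places around the cycle: 7 → 3 → 1 → 5 → 0 → 9 → 6 → 4.

4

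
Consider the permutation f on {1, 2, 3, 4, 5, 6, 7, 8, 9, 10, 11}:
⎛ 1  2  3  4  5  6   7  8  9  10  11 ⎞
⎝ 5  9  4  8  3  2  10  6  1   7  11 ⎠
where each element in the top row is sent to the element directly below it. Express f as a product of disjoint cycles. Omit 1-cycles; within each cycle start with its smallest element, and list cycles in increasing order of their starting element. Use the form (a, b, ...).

From 1: 1 → 5 → 3 → 4 → 8 → 6 → 2 → 9 → 1, closing the cycle (1, 5, 3, 4, 8, 6, 2, 9).
Repeating from the next unused element and collecting all non-trivial cycles gives (1, 5, 3, 4, 8, 6, 2, 9)(7, 10).

(1, 5, 3, 4, 8, 6, 2, 9)(7, 10)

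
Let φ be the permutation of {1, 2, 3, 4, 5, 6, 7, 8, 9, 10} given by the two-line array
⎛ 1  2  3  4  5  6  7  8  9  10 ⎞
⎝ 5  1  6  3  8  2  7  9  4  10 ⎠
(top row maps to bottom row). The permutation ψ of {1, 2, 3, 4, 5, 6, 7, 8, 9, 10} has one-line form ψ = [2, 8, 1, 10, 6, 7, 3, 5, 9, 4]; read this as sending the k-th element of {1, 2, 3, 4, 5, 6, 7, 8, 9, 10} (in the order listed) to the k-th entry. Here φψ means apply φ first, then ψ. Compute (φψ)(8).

9

First apply φ: φ(8) = 9, then ψ(9) = 9. Thus (φψ)(8) = 9.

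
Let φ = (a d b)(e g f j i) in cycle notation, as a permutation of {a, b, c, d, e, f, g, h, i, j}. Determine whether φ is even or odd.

The cycle lengths are 5, 3, 1, 1.
A cycle is odd iff its length is even; φ has 0 even-length cycles, so sgn(φ) = (−1)^0 and φ is even.

even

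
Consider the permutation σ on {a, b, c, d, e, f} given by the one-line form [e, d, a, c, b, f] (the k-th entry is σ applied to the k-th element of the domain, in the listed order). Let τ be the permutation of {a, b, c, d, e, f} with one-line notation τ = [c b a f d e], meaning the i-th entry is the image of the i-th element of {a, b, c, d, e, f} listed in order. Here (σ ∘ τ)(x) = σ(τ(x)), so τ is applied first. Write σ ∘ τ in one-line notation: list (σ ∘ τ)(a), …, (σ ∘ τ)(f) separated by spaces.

a d e f c b

(σ ∘ τ)(x) = σ(τ(x)). Computing each image: σ(τ(a)) = σ(c) = a, σ(τ(b)) = σ(b) = d, σ(τ(c)) = σ(a) = e, σ(τ(d)) = σ(f) = f, σ(τ(e)) = σ(d) = c, σ(τ(f)) = σ(e) = b.
Hence σ ∘ τ = [a d e f c b].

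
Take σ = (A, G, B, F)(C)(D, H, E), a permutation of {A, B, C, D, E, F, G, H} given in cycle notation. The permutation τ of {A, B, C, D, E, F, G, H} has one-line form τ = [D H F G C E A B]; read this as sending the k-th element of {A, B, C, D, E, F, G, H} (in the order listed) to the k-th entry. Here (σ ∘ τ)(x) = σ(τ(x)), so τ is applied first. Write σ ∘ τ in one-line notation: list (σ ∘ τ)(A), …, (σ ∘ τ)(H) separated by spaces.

Chase each element through τ then σ: A → D → H; B → H → E; C → F → A; D → G → B; E → C → C; F → E → D; G → A → G; H → B → F.
So σ ∘ τ in one-line form is H E A B C D G F.

H E A B C D G F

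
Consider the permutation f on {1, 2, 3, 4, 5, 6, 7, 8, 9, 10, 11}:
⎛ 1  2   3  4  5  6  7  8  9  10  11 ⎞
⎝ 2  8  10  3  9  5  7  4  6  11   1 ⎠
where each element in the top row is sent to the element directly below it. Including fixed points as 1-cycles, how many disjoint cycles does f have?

3

The cycle decomposition is (1, 2, 8, 4, 3, 10, 11)(5, 9, 6)(7), which has 3 cycles (counting 1-cycles).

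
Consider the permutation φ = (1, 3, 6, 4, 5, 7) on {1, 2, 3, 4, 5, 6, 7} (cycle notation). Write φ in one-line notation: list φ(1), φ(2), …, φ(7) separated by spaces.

3 2 6 5 7 4 1

Each element maps to the next entry in its cycle (wrapping to the front): 1→3, 2→2, 3→6, 4→5, 5→7, 6→4, 7→1.
So the one-line form is 3 2 6 5 7 4 1.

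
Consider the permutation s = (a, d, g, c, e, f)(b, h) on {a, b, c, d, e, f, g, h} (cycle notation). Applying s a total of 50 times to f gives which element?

f lies in the 6-cycle (a, d, g, c, e, f).
Powers repeat with period 6 on this cycle, and 50 mod 6 = 2, so s^50(f) = s^2(f).
Advancing 2 steps from f: f → a → d.

d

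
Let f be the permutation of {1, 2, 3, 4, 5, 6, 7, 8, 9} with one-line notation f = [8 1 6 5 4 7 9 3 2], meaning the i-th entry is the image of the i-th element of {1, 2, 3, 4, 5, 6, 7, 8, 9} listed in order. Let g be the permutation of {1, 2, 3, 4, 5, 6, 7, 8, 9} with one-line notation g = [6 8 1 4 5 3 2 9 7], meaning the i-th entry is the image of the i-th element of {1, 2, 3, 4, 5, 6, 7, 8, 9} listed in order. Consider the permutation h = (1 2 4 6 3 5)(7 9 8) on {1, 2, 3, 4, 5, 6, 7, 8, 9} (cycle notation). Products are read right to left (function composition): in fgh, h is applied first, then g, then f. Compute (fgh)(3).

Apply the permutations in order: h(3) = 5, then g(5) = 5, then f(5) = 4. So (fgh)(3) = 4.

4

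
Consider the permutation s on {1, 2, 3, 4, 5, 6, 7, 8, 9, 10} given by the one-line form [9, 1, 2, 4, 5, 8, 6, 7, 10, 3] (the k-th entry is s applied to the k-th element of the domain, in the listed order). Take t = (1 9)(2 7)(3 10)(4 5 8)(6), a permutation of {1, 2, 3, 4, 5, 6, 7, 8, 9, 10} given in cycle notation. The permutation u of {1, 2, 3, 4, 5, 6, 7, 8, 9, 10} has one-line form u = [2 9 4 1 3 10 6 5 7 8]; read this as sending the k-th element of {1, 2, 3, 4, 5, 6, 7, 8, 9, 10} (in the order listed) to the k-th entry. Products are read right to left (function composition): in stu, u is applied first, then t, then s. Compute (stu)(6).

2

Chase 6: u(6) = 10; t(10) = 3; s(3) = 2. Hence (stu)(6) = 2.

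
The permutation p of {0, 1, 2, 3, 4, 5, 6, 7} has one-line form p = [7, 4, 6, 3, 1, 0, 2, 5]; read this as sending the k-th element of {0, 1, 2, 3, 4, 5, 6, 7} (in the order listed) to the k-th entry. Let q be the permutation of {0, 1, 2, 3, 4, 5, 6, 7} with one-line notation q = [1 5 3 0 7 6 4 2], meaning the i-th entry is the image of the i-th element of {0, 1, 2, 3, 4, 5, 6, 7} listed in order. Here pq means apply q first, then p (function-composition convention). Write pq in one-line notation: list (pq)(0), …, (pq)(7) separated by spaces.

4 0 3 7 5 2 1 6

For each element, apply q then p: 0 → 1 → 4; 1 → 5 → 0; 2 → 3 → 3; 3 → 0 → 7; 4 → 7 → 5; 5 → 6 → 2; 6 → 4 → 1; 7 → 2 → 6.
Collecting the images, pq = [4 0 3 7 5 2 1 6].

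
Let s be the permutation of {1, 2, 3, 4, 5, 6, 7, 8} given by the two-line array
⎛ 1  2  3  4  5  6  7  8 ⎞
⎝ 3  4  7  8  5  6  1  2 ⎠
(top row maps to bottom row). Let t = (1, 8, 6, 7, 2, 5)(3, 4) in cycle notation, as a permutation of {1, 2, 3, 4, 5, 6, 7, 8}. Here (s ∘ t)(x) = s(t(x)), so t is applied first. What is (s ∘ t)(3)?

t(3) = 4, then s(4) = 8; composing gives (s ∘ t)(3) = 8.

8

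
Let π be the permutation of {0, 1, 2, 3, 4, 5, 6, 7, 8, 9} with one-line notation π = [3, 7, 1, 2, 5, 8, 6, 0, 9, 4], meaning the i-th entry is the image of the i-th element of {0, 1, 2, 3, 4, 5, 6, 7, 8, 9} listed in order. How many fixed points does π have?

The fixed points (elements with π(x) = x) are {6}, so there is 1.

1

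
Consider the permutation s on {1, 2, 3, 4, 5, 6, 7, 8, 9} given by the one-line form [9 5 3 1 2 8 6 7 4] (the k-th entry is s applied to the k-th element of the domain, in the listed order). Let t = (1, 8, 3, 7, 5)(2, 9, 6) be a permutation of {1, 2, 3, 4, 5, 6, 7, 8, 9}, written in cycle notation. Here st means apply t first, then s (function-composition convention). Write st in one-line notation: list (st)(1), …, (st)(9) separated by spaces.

7 4 6 1 9 5 2 3 8

(st)(x) = s(t(x)). Computing each image: s(t(1)) = s(8) = 7, s(t(2)) = s(9) = 4, s(t(3)) = s(7) = 6, s(t(4)) = s(4) = 1, s(t(5)) = s(1) = 9, s(t(6)) = s(2) = 5, s(t(7)) = s(5) = 2, s(t(8)) = s(3) = 3, s(t(9)) = s(6) = 8.
Hence st = [7 4 6 1 9 5 2 3 8].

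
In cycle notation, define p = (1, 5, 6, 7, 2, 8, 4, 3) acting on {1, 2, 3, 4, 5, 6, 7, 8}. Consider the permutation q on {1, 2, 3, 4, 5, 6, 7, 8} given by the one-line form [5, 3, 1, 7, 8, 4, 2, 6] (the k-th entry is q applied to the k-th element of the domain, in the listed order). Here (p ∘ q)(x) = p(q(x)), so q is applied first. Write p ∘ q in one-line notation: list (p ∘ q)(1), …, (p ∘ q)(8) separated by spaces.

Chase each element through q then p: 1 → 5 → 6; 2 → 3 → 1; 3 → 1 → 5; 4 → 7 → 2; 5 → 8 → 4; 6 → 4 → 3; 7 → 2 → 8; 8 → 6 → 7.
Collecting the images, p ∘ q = [6 1 5 2 4 3 8 7].

6 1 5 2 4 3 8 7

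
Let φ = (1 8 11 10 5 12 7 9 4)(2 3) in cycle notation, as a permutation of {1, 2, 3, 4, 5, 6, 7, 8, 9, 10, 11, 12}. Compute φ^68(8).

8 lies in the 9-cycle (1 8 11 10 5 12 7 9 4).
Powers repeat with period 9 on this cycle, and 68 mod 9 = 5, so φ^68(8) = φ^5(8).
Stepping 5 places around the cycle: 8 → 11 → 10 → 5 → 12 → 7.

7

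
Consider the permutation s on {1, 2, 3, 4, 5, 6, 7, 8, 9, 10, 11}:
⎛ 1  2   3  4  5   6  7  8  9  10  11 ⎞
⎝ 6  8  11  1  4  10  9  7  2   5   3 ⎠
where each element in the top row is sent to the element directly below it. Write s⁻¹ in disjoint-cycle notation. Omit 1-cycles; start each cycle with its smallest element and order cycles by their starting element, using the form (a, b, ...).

First write s in disjoint cycles: (1, 6, 10, 5, 4)(2, 8, 7, 9)(3, 11).
Reversing each cycle (and rotating so the smallest element leads) gives s⁻¹ = (1, 4, 5, 10, 6)(2, 9, 7, 8)(3, 11).

(1, 4, 5, 10, 6)(2, 9, 7, 8)(3, 11)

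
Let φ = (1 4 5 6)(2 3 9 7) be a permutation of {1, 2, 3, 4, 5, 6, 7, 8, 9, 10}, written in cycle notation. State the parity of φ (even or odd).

even

The cycle lengths are 4, 4, 1, 1.
A cycle is odd iff its length is even; φ has 2 even-length cycles, so sgn(φ) = (−1)^2 and φ is even.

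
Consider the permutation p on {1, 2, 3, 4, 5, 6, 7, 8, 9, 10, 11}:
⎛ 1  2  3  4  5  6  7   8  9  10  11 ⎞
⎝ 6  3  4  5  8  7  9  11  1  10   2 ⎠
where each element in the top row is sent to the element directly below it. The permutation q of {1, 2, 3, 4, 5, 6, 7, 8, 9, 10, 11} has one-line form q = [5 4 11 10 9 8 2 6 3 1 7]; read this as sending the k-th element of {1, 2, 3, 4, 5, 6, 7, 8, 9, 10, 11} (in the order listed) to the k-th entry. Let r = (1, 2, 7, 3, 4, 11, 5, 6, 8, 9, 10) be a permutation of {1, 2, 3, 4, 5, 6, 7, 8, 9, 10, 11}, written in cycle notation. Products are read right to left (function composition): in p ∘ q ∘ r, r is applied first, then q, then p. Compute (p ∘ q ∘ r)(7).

Apply the permutations in order: r(7) = 3, then q(3) = 11, then p(11) = 2. So (p ∘ q ∘ r)(7) = 2.

2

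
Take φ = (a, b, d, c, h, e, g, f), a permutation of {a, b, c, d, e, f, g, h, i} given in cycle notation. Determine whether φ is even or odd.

odd

The cycle lengths are 8, 1.
A cycle of length ℓ contributes ℓ−1 transpositions, so φ is a product of 7 transpositions — odd.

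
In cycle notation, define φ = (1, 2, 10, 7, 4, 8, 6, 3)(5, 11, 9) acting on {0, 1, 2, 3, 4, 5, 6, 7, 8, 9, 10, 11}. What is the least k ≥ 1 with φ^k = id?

24

The cycle type of φ is (8, 3, 1).
The order is lcm(8, 3) = 24.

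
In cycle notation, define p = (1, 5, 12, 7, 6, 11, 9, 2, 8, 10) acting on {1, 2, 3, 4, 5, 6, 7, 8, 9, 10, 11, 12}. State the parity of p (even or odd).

The cycle lengths are 10, 1, 1.
A cycle of length ℓ contributes ℓ−1 transpositions, so p is a product of 9 transpositions — odd.

odd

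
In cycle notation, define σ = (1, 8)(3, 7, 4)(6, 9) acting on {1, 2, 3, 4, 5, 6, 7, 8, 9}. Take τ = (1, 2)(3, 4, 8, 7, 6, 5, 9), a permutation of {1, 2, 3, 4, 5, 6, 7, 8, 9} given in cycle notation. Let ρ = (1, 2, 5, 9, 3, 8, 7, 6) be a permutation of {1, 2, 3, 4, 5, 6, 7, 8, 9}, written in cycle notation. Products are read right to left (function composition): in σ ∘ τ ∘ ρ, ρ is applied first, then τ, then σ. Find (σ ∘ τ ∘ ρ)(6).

Chase 6: ρ(6) = 1; τ(1) = 2; σ(2) = 2. Hence (σ ∘ τ ∘ ρ)(6) = 2.

2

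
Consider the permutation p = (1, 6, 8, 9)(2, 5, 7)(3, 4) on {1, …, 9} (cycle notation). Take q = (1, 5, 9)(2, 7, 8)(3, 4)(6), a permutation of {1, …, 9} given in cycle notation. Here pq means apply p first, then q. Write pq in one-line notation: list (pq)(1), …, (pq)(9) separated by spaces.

6 9 3 4 8 2 7 1 5

(pq)(x) = q(p(x)). Computing each image: q(p(1)) = q(6) = 6, q(p(2)) = q(5) = 9, q(p(3)) = q(4) = 3, q(p(4)) = q(3) = 4, q(p(5)) = q(7) = 8, q(p(6)) = q(8) = 2, q(p(7)) = q(2) = 7, q(p(8)) = q(9) = 1, q(p(9)) = q(1) = 5.
Hence pq = [6 9 3 4 8 2 7 1 5].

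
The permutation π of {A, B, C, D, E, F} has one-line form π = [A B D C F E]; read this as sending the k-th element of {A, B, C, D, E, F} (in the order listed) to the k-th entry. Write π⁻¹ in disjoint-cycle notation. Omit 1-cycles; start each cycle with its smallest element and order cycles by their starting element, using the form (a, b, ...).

(C, D)(E, F)

First write π in disjoint cycles: (C, D)(E, F).
The inverse reverses every cycle; in canonical form, π⁻¹ = (C, D)(E, F).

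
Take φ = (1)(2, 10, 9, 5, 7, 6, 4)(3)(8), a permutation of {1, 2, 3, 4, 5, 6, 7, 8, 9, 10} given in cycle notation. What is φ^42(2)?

2 lies in the 7-cycle (2, 10, 9, 5, 7, 6, 4).
Since the cycle has length 7, φ^42 acts on it the same as φ^0 (42 mod 7 = 0).
So φ^42(2) = 2.

2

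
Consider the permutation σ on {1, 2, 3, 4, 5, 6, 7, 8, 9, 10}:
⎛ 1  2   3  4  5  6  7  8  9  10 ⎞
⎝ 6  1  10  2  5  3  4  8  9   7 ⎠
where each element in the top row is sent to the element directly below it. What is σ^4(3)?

2

Tracing 3 → 10 → … returns to 3 after 7 steps, so 3 lies in a 7-cycle (1, 6, 3, 10, 7, 4, 2).
Advancing 4 steps from 3: 3 → 10 → 7 → 4 → 2.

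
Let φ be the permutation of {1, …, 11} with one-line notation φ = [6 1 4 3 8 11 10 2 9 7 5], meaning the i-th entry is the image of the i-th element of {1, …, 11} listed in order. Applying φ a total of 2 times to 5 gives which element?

Tracing 5 → 8 → … returns to 5 after 6 steps, so 5 lies in a 6-cycle (1 6 11 5 8 2).
Stepping 2 places around the cycle: 5 → 8 → 2.

2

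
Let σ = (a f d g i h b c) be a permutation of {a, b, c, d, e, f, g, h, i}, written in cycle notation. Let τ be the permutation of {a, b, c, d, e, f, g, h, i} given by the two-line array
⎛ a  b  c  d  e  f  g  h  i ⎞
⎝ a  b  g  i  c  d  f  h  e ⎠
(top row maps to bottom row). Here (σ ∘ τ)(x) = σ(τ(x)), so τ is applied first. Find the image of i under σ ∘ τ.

e

(σ ∘ τ)(i) = σ(τ(i)). τ(i) = e, then σ(e) = e. So (σ ∘ τ)(i) = e.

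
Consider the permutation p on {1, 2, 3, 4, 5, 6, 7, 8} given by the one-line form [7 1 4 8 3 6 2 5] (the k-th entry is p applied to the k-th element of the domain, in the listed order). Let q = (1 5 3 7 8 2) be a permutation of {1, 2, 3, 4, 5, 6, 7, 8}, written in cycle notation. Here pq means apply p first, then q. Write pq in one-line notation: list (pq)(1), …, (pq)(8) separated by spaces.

(pq)(x) = q(p(x)). Computing each image: q(p(1)) = q(7) = 8, q(p(2)) = q(1) = 5, q(p(3)) = q(4) = 4, q(p(4)) = q(8) = 2, q(p(5)) = q(3) = 7, q(p(6)) = q(6) = 6, q(p(7)) = q(2) = 1, q(p(8)) = q(5) = 3.
Hence pq = [8 5 4 2 7 6 1 3].

8 5 4 2 7 6 1 3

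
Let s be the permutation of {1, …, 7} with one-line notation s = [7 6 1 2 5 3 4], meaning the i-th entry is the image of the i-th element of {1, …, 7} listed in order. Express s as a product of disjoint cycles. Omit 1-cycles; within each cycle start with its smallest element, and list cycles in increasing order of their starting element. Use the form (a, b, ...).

(1, 7, 4, 2, 6, 3)

Start at 1 and follow images: 1 → 7 → 4 → 2 → 6 → 3 → 1, giving the cycle (1, 7, 4, 2, 6, 3).
Repeating from the next unused element and collecting all non-trivial cycles gives (1, 7, 4, 2, 6, 3).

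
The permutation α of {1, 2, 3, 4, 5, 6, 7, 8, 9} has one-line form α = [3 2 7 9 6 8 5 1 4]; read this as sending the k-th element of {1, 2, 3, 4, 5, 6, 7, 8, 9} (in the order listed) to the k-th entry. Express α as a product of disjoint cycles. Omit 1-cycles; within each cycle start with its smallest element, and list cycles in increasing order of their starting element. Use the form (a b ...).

(1 3 7 5 6 8)(4 9)

Start at 1 and follow images: 1 → 3 → 7 → 5 → 6 → 8 → 1, giving the cycle (1 3 7 5 6 8).
Repeating from the next unused element and collecting all non-trivial cycles gives (1 3 7 5 6 8)(4 9).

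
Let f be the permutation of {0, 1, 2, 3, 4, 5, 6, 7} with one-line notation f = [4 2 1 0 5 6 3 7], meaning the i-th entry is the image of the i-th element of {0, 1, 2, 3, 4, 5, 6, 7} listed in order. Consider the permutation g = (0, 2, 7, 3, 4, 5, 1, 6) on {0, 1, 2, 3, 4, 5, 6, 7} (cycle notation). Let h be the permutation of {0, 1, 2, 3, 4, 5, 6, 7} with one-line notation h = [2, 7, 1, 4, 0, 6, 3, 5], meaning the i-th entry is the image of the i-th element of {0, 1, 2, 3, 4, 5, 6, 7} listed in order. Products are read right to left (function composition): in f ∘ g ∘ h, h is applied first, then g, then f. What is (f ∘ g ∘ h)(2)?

3

(f ∘ g ∘ h)(2) = f(g(h(2))). h(2) = 1, then g(1) = 6, then f(6) = 3, so the result is 3.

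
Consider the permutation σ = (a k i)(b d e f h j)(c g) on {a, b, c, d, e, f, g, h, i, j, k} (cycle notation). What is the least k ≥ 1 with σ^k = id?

The cycle type of σ is (6, 3, 2).
The order is lcm(6, 3, 2) = 6.

6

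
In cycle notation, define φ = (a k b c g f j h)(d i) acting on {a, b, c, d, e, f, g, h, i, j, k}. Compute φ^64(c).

c lies in the 8-cycle (a k b c g f j h).
Powers repeat with period 8 on this cycle, and 64 mod 8 = 0, so φ^64(c) = φ^0(c).
So φ^64(c) = c.

c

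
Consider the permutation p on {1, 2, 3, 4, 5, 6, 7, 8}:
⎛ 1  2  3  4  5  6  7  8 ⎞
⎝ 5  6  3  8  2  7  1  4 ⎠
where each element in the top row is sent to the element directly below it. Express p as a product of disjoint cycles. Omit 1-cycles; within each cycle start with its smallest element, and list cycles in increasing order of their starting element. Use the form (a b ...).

Start at 1 and follow images: 1 → 5 → 2 → 6 → 7 → 1, giving the cycle (1 5 2 6 7).
Repeating from the next unused element and collecting all non-trivial cycles gives (1 5 2 6 7)(4 8).

(1 5 2 6 7)(4 8)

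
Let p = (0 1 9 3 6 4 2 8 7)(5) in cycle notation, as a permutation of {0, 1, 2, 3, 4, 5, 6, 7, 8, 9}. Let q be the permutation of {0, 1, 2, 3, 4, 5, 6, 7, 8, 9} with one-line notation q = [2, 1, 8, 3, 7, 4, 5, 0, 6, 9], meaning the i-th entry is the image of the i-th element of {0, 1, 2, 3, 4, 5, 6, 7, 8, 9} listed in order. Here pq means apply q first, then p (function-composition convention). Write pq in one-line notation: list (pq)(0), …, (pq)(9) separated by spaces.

For each element, apply q then p: 0 → 2 → 8; 1 → 1 → 9; 2 → 8 → 7; 3 → 3 → 6; 4 → 7 → 0; 5 → 4 → 2; 6 → 5 → 5; 7 → 0 → 1; 8 → 6 → 4; 9 → 9 → 3.
So pq in one-line form is 8 9 7 6 0 2 5 1 4 3.

8 9 7 6 0 2 5 1 4 3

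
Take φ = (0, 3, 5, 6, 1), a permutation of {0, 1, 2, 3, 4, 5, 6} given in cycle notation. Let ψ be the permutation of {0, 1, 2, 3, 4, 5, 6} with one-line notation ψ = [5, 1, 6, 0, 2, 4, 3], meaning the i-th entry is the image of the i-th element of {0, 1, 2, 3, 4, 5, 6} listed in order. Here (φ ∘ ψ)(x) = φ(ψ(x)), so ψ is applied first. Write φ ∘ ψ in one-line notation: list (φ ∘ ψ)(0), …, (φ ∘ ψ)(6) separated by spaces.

(φ ∘ ψ)(x) = φ(ψ(x)). Computing each image: φ(ψ(0)) = φ(5) = 6, φ(ψ(1)) = φ(1) = 0, φ(ψ(2)) = φ(6) = 1, φ(ψ(3)) = φ(0) = 3, φ(ψ(4)) = φ(2) = 2, φ(ψ(5)) = φ(4) = 4, φ(ψ(6)) = φ(3) = 5.
Hence φ ∘ ψ = [6 0 1 3 2 4 5].

6 0 1 3 2 4 5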